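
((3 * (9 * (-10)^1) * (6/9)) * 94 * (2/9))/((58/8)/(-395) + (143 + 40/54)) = -3412800/130451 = -26.16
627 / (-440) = -57 / 40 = -1.42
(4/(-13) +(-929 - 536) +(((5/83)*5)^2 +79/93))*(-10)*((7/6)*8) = 3414999152600/24986403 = 136674.30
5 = 5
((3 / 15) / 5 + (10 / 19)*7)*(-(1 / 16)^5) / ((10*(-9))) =1769 / 44826624000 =0.00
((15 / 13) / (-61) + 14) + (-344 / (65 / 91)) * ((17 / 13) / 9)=-1998181 / 35685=-55.99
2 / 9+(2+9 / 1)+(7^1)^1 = 164 / 9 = 18.22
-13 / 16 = -0.81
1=1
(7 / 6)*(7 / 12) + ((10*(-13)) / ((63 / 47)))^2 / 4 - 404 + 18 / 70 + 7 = 1955.42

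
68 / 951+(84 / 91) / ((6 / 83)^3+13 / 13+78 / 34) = 34809488711 / 98977386768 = 0.35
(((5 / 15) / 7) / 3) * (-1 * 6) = -2 / 21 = -0.10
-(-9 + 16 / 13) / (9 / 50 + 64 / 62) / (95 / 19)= 1.28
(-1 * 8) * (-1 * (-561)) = -4488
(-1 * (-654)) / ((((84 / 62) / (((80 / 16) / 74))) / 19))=321005 / 518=619.70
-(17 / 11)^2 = -2.39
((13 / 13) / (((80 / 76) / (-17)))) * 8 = -129.20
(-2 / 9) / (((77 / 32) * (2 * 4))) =-0.01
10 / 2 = 5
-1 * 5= -5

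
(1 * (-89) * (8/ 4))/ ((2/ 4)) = -356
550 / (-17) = -550 / 17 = -32.35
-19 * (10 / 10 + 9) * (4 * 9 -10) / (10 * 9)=-494 / 9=-54.89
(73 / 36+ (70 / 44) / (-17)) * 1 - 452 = -3029843 / 6732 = -450.07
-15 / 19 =-0.79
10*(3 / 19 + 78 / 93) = 9.97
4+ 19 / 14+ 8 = 13.36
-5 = -5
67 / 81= 0.83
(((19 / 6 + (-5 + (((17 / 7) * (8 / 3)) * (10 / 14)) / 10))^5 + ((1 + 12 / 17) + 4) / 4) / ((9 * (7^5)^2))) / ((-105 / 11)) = 0.00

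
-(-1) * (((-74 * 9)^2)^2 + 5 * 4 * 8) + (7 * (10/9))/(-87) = 154048927506698/783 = 196741925295.91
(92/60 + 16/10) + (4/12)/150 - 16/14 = 6277/3150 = 1.99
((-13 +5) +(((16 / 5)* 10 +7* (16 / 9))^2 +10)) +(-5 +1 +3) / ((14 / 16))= 1120486 / 567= 1976.17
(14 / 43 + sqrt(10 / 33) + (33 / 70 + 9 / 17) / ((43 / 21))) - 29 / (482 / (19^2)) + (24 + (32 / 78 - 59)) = -1906449074 / 34353345 + sqrt(330) / 33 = -54.94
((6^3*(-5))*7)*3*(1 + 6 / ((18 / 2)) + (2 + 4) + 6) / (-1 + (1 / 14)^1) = 4339440 / 13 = 333803.08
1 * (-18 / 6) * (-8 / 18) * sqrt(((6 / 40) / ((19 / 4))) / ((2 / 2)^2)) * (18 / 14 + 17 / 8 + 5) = 157 * sqrt(285) / 1330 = 1.99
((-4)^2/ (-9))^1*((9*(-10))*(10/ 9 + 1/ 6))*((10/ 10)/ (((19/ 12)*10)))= 736/ 57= 12.91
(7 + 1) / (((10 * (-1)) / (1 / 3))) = -4 / 15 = -0.27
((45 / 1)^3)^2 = 8303765625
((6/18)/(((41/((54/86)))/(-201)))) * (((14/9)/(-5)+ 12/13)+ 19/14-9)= 11574183/1604330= 7.21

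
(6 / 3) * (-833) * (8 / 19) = -13328 / 19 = -701.47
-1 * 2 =-2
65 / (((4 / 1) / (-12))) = -195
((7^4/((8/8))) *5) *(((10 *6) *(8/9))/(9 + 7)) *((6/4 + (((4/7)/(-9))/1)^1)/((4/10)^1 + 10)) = 7760375/1404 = 5527.33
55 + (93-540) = -392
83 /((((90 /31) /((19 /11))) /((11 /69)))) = 48887 /6210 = 7.87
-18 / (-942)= 3 / 157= 0.02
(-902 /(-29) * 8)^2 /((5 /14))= 728989184 /4205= 173362.47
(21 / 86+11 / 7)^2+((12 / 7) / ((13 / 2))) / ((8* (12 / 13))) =301898 / 90601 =3.33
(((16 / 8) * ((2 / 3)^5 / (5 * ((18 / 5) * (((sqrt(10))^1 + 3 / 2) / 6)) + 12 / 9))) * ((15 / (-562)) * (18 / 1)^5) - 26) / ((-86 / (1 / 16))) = -76909921 / 77911184 + 2519424 * sqrt(10) / 4869449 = 0.65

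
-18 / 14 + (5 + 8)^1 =82 / 7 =11.71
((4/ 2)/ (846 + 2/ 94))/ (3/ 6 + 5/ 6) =141/ 79526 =0.00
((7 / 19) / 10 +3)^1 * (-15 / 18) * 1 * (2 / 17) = -577 / 1938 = -0.30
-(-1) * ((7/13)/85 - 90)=-99443/1105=-89.99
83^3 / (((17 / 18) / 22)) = 226427652 / 17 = 13319273.65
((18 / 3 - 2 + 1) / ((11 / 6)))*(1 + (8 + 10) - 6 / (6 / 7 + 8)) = 17040 / 341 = 49.97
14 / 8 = 7 / 4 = 1.75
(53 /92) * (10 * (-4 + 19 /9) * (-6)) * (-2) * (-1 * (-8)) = -72080 /69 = -1044.64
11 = 11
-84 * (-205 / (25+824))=5740 / 283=20.28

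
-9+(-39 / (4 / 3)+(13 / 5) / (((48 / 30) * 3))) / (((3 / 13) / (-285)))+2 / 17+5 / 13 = 188007143 / 5304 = 35446.29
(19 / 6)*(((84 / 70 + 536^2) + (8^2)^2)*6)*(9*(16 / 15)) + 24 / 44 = 14616283062 / 275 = 53150120.23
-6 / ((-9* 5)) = 2 / 15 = 0.13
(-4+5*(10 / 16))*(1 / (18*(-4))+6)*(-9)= 3017 / 64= 47.14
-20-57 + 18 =-59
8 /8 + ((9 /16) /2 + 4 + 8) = 425 /32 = 13.28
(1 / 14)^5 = 0.00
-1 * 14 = -14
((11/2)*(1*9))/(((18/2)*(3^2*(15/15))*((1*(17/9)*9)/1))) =11/306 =0.04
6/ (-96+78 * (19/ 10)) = 10/ 87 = 0.11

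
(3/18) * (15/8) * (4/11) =5/44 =0.11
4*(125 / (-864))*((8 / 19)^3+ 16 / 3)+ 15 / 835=-288704513 / 92781693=-3.11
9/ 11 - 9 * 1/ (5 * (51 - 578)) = 23814/ 28985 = 0.82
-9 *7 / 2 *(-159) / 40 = 10017 / 80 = 125.21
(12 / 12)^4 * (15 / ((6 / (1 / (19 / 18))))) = 45 / 19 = 2.37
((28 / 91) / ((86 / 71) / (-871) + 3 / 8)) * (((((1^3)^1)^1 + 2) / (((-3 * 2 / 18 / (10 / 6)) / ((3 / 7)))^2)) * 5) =102751200 / 1811383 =56.73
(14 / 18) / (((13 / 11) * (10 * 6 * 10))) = 77 / 70200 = 0.00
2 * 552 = 1104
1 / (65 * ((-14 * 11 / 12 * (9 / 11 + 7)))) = -3 / 19565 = -0.00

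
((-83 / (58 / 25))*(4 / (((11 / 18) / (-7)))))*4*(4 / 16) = 522900 / 319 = 1639.18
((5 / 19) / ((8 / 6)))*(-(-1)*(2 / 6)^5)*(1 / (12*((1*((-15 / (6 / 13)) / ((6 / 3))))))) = -1 / 240084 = -0.00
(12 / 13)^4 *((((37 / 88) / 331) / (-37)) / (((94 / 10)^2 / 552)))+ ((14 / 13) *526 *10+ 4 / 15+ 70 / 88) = 78089545121851919 / 13782914256540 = 5665.68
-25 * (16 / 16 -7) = 150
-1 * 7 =-7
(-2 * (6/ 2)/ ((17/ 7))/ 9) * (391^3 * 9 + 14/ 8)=-15063670741/ 102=-147683046.48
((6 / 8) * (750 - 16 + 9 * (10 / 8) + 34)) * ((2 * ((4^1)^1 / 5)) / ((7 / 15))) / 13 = 28053 / 182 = 154.14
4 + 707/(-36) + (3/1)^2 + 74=2425/36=67.36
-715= -715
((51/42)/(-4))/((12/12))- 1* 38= -2145/56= -38.30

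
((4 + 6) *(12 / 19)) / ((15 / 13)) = 104 / 19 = 5.47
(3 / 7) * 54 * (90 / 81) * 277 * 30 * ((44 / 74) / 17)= 32907600 / 4403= 7473.90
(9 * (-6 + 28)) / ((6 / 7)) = 231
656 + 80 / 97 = 63712 / 97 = 656.82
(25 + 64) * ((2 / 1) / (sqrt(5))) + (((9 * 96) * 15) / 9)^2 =178 * sqrt(5) / 5 + 2073600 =2073679.60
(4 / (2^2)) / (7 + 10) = 0.06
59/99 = 0.60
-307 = -307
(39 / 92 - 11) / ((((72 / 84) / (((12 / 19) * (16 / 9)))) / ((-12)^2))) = -871808 / 437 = -1994.98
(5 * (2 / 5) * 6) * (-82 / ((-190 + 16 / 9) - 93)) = 8856 / 2531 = 3.50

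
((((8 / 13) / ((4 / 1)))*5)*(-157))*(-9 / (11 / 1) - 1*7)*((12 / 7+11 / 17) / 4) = 9485155 / 17017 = 557.39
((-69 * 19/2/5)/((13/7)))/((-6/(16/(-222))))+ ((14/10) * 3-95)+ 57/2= -182245/2886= -63.15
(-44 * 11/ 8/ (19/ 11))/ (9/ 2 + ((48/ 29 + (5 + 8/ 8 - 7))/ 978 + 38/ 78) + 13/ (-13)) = -245373843/ 27936536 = -8.78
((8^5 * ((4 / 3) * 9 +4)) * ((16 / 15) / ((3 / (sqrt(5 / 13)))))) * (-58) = -486539264 * sqrt(65) / 585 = -6705307.61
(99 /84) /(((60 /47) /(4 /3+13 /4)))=5687 /1344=4.23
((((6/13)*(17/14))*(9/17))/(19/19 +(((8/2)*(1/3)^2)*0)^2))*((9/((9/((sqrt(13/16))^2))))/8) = 27/896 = 0.03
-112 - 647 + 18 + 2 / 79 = -58537 / 79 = -740.97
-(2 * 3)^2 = -36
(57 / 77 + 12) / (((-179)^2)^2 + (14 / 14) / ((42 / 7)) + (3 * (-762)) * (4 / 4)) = 0.00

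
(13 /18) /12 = 13 /216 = 0.06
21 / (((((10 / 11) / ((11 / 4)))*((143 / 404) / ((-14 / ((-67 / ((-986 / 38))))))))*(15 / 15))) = -80515281 / 82745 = -973.05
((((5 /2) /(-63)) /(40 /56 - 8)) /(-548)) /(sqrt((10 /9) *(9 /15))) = -5 *sqrt(6) /1006128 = -0.00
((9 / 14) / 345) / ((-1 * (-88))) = 3 / 141680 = 0.00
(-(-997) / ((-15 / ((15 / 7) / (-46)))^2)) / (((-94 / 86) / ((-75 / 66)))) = 1071775 / 107209256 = 0.01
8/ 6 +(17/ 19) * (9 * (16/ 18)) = 484/ 57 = 8.49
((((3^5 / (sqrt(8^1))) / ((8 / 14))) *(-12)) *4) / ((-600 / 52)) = 625.45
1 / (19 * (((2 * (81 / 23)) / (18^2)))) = 46 / 19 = 2.42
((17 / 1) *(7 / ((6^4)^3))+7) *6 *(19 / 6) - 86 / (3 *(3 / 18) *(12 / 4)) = 75.67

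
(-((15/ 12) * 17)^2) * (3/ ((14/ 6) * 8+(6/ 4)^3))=-65025/ 1058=-61.46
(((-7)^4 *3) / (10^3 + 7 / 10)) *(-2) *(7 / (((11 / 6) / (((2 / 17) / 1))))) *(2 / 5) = -4840416 / 1871309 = -2.59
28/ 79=0.35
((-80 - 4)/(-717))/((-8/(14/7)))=-7/239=-0.03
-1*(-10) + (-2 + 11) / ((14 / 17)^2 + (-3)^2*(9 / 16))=11.57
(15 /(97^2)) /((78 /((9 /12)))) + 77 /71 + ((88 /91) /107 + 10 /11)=1146343901999 /572413225384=2.00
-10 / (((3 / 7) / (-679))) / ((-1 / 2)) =-31686.67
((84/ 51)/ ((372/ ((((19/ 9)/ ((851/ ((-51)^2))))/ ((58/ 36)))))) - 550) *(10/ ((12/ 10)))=-10519084600/ 2295147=-4583.19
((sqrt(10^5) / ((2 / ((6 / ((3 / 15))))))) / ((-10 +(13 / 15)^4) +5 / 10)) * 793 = -420948.97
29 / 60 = 0.48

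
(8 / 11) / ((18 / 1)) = 4 / 99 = 0.04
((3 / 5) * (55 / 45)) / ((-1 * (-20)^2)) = -11 / 6000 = -0.00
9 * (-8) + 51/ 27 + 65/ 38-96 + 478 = 107251/ 342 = 313.60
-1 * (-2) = 2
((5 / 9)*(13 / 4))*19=1235 / 36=34.31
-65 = -65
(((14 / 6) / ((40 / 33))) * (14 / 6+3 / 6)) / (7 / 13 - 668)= -17017 / 2082480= -0.01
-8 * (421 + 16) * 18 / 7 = -62928 / 7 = -8989.71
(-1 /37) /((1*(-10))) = 1 /370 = 0.00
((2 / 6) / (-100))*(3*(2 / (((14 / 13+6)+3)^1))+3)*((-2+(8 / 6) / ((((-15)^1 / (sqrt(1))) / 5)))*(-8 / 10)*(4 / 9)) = -13816 / 1326375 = -0.01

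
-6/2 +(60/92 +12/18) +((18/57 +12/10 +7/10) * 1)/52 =-1.64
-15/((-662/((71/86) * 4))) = 1065/14233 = 0.07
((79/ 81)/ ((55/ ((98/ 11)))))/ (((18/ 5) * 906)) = 0.00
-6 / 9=-2 / 3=-0.67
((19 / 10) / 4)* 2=19 / 20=0.95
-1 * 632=-632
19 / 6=3.17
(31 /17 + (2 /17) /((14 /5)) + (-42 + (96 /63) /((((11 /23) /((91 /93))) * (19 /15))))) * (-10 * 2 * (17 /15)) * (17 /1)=5925394336 /408177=14516.73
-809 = -809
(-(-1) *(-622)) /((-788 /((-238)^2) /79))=695843218 /197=3532199.08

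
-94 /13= -7.23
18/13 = 1.38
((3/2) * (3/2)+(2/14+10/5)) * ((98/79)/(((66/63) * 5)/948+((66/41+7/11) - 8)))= -24463593/25805825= -0.95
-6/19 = -0.32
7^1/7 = 1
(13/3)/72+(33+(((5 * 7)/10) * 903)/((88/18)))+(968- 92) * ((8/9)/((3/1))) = 1115629/1188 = 939.08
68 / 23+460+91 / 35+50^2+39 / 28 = 9553577 / 3220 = 2966.95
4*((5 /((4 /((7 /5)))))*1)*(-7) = -49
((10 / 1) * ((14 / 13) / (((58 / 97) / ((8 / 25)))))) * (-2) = -21728 / 1885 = -11.53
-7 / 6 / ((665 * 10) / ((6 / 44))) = -1 / 41800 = -0.00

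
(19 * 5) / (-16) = -95 / 16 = -5.94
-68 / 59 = -1.15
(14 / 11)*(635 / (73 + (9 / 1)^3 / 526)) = 4676140 / 430397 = 10.86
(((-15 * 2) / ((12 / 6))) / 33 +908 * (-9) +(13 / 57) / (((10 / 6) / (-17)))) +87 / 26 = -222017881 / 27170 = -8171.43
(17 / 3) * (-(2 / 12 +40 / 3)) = -153 / 2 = -76.50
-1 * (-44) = 44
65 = 65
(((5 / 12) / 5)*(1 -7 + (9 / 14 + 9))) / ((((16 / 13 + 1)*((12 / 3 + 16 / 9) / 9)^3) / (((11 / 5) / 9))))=11042163 / 87825920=0.13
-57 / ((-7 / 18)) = 1026 / 7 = 146.57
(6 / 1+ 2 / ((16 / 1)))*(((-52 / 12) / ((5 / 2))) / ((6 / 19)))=-12103 / 360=-33.62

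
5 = 5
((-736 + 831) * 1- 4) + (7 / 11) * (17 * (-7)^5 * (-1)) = 181912.18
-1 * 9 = -9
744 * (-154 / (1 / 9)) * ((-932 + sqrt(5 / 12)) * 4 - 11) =3852934470.36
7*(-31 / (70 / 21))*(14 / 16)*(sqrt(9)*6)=-1025.32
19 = 19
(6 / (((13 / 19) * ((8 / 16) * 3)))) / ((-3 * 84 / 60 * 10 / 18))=-228 / 91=-2.51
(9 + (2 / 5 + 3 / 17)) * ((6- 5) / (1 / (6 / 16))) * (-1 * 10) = -1221 / 34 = -35.91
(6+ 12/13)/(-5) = -1.38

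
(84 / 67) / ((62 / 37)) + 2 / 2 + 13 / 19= 2.43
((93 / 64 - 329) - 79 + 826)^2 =175940.92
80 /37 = 2.16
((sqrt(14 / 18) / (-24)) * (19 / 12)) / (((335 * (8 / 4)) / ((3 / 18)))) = -0.00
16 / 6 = 2.67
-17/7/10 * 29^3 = -414613/70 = -5923.04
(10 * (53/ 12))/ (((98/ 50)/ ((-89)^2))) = 52476625/ 294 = 178491.92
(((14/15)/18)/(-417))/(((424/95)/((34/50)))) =-0.00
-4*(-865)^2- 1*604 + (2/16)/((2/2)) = -23948031/8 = -2993503.88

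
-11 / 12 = -0.92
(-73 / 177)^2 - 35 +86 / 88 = -46665037 / 1378476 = -33.85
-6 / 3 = -2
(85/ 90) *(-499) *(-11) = 93313/ 18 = 5184.06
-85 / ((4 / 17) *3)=-1445 / 12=-120.42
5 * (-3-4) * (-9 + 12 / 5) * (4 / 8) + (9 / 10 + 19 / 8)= 4751 / 40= 118.78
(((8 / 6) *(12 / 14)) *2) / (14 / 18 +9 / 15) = 360 / 217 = 1.66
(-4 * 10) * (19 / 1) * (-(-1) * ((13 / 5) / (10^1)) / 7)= -988 / 35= -28.23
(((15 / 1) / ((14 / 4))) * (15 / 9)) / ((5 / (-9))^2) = 162 / 7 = 23.14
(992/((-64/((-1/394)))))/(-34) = -31/26792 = -0.00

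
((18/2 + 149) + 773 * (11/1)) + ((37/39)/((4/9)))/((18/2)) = 8661.24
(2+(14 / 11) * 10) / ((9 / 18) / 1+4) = 36 / 11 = 3.27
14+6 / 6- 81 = -66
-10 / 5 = -2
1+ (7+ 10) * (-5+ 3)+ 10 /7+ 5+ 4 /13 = -26.26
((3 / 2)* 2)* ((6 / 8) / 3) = 3 / 4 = 0.75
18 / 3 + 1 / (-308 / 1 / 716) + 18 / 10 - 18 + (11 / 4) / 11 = -18903 / 1540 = -12.27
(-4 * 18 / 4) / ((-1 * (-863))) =-0.02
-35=-35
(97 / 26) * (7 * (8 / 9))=2716 / 117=23.21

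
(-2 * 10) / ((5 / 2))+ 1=-7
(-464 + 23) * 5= -2205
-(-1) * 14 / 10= 7 / 5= 1.40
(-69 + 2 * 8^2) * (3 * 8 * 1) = 1416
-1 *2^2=-4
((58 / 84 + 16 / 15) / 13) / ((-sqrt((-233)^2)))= -123 / 212030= -0.00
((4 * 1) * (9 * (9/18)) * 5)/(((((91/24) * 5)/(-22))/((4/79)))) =-38016/7189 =-5.29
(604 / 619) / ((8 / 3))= 453 / 1238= 0.37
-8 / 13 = -0.62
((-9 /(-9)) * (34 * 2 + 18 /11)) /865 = 766 /9515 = 0.08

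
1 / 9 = 0.11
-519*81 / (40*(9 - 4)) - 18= -45639 / 200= -228.20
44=44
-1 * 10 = -10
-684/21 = -228/7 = -32.57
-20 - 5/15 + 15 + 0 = -16/3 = -5.33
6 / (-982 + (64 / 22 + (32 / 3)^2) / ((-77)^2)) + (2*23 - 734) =-198281286593 / 288196985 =-688.01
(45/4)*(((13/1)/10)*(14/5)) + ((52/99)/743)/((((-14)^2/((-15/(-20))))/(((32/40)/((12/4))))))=2951916019/72085860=40.95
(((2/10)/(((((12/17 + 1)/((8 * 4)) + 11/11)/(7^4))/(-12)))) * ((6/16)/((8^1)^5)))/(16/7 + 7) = -857157/127129600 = -0.01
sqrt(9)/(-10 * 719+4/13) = -39/93466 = -0.00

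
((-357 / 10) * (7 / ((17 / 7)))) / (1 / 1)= -1029 / 10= -102.90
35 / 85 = 7 / 17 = 0.41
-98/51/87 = -98/4437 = -0.02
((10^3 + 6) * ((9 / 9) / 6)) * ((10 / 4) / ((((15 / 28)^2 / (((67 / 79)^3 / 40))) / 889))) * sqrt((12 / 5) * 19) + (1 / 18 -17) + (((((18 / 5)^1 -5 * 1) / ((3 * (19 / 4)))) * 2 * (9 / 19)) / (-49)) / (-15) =-19268519 / 1137150 + 13180146265258 * sqrt(285) / 1664006625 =133700.36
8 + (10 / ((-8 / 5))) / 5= 27 / 4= 6.75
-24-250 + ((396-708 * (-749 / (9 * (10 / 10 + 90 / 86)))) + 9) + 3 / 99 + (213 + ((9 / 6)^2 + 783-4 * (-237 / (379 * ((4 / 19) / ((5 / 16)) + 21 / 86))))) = 3741984557177 / 125053324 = 29923.11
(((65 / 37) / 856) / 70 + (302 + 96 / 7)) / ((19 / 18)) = 1259912277 / 4212376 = 299.10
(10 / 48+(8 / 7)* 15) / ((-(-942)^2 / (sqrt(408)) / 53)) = -154495* sqrt(102) / 74538576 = -0.02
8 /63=0.13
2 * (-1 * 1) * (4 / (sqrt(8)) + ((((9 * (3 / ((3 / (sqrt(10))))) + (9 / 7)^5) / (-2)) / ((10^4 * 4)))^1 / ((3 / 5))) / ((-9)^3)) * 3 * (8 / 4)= -12 * sqrt(2) - sqrt(10) / 324000 - 81 / 67228000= -16.97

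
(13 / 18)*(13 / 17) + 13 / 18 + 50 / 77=7555 / 3927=1.92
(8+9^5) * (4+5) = 531513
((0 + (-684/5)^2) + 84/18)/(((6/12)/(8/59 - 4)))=-213395536/1475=-144674.94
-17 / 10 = -1.70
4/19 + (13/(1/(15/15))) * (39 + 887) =228726/19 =12038.21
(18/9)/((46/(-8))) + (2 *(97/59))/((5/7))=28874/6785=4.26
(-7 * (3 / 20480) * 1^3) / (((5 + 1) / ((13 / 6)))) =-91 / 245760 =-0.00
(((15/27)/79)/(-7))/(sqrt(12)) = -5*sqrt(3)/29862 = -0.00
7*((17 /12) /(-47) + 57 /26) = 110971 /7332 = 15.14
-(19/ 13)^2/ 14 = -361/ 2366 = -0.15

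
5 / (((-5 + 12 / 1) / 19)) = 95 / 7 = 13.57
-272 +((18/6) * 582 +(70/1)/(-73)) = 107532/73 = 1473.04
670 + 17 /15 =10067 /15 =671.13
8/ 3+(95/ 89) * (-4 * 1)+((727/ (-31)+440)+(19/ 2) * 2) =3591766/ 8277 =433.95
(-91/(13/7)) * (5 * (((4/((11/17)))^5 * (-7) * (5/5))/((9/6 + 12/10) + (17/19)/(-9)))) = 4263878278195200/716193797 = 5953525.84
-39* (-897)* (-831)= -29070873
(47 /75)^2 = 0.39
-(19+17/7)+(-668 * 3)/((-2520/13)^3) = -28576433101/1333584000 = -21.43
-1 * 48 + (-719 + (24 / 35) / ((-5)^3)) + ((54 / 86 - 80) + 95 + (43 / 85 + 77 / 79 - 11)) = -192242056976 / 252651875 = -760.90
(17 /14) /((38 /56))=34 /19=1.79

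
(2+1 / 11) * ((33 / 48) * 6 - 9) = -10.19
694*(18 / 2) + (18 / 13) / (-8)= 324783 / 52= 6245.83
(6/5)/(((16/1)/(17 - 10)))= 21/40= 0.52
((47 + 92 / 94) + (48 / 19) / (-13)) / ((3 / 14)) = 7766206 / 34827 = 222.99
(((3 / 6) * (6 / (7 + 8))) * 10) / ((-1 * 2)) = -1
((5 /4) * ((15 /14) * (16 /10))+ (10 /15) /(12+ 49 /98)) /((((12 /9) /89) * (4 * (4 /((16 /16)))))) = 9.16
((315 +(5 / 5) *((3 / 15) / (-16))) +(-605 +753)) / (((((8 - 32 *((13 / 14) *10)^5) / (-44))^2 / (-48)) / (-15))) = 11393772214257279 / 86160933374609800996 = 0.00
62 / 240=31 / 120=0.26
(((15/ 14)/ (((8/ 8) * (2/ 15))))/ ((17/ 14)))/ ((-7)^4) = 225/ 81634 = 0.00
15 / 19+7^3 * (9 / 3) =19566 / 19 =1029.79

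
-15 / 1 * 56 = -840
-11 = -11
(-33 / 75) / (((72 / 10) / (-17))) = 187 / 180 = 1.04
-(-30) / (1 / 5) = 150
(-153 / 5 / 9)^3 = -4913 / 125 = -39.30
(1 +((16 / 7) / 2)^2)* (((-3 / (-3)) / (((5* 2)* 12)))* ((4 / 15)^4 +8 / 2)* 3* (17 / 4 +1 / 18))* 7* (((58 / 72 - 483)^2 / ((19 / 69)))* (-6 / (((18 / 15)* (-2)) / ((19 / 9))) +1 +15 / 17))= 385190387493207913873 / 9154956960000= 42074516.48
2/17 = 0.12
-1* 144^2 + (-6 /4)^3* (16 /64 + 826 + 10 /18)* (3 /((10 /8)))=-219465 /8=-27433.12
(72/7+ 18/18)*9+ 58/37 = 26713/259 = 103.14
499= 499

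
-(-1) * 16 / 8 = 2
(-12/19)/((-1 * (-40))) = -3/190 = -0.02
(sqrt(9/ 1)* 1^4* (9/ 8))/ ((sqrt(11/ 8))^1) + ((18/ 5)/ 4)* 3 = 27/ 10 + 27* sqrt(22)/ 44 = 5.58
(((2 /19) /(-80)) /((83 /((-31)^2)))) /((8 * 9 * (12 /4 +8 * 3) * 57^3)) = -961 /22709758311360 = -0.00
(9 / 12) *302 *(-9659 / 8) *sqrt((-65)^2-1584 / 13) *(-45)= 15146055 *sqrt(693433) / 16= 788282344.67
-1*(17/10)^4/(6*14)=-83521/840000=-0.10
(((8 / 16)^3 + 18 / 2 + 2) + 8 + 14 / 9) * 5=7445 / 72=103.40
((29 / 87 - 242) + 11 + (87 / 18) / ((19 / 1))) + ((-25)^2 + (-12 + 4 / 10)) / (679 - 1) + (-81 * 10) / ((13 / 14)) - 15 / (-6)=-920489641 / 837330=-1099.32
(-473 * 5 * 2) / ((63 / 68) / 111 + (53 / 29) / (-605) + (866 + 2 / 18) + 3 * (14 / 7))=-1879176875400 / 346482249653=-5.42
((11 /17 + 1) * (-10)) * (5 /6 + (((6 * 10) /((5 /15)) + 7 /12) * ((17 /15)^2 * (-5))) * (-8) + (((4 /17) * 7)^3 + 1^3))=-344839024628 /2255067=-152917.42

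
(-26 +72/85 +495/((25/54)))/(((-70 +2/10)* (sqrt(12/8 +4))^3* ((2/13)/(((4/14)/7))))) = -2307344* sqrt(22)/35176757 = -0.31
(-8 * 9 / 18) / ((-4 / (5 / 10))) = 1 / 2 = 0.50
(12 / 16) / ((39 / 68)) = 17 / 13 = 1.31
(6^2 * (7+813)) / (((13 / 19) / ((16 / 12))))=747840 / 13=57526.15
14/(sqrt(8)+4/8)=4.21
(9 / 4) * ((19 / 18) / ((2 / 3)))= 57 / 16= 3.56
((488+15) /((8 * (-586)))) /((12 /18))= -1509 /9376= -0.16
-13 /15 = -0.87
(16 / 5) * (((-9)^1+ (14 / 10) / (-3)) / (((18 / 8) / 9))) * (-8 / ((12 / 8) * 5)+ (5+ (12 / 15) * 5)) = -1081472 / 1125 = -961.31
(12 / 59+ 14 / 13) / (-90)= -491 / 34515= -0.01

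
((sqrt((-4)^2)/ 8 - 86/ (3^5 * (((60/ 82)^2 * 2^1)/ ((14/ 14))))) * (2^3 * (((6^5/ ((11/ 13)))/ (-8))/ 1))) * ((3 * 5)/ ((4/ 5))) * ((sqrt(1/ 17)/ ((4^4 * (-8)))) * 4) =481871 * sqrt(17)/ 143616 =13.83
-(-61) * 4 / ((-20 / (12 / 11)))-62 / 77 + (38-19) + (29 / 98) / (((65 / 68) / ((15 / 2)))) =22956 / 3185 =7.21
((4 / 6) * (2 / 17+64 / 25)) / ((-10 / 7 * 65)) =-0.02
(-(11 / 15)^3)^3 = -2357947691 / 38443359375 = -0.06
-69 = -69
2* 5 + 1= 11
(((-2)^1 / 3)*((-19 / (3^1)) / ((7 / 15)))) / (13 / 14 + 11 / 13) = 260 / 51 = 5.10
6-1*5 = 1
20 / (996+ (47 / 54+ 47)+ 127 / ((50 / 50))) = 1080 / 63227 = 0.02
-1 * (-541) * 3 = 1623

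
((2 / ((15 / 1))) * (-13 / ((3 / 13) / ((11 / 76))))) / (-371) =1859 / 634410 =0.00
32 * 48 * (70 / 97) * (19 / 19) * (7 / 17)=752640 / 1649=456.42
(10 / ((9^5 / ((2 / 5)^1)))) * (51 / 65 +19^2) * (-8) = -752512 / 3838185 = -0.20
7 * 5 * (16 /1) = 560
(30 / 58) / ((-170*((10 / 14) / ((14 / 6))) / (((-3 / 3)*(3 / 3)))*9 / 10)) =49 / 4437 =0.01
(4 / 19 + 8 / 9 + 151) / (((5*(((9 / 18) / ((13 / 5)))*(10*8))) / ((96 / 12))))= 338117 / 21375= 15.82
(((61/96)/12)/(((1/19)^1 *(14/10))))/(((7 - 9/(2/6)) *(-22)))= 1159/709632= 0.00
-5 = -5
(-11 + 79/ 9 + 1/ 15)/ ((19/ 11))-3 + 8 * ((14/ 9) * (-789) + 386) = -5758352/ 855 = -6734.91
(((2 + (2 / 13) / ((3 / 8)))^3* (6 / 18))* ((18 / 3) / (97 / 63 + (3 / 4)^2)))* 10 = 1860508160 / 13966329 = 133.21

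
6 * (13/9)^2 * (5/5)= 338/27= 12.52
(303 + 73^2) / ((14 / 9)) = 25344 / 7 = 3620.57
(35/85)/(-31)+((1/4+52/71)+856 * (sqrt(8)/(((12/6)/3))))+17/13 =4429941/1945684+2568 * sqrt(2) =3633.98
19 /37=0.51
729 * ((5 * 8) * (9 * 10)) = 2624400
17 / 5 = 3.40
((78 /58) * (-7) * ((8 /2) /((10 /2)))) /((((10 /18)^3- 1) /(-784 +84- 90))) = -31444686 /4379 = -7180.79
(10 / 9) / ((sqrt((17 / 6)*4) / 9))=5*sqrt(102) / 17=2.97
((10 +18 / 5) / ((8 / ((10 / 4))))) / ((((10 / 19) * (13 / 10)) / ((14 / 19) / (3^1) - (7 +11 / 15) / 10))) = -3196 / 975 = -3.28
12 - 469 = -457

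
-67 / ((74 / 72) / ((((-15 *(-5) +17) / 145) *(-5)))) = 221904 / 1073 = 206.81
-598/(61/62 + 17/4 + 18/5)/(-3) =370760/16431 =22.56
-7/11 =-0.64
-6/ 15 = -2/ 5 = -0.40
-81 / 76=-1.07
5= 5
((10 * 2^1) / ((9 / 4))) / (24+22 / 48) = 640 / 1761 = 0.36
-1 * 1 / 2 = -1 / 2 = -0.50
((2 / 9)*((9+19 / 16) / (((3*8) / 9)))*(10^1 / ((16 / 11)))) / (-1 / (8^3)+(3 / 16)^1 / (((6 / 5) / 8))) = 4.68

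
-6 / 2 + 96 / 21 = 11 / 7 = 1.57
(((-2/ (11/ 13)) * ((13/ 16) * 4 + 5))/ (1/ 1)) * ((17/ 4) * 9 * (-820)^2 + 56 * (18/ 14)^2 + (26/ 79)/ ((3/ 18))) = -277345091088/ 553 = -501528193.65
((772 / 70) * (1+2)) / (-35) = -1158 / 1225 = -0.95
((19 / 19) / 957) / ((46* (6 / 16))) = 4 / 66033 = 0.00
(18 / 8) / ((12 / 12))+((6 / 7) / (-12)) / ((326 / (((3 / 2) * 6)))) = 2565 / 1141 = 2.25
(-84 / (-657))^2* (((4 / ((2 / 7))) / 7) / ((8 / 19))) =3724 / 47961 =0.08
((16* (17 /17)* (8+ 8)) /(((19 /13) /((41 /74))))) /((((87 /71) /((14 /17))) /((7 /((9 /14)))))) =6645836288 /9357633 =710.20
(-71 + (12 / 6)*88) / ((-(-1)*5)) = 21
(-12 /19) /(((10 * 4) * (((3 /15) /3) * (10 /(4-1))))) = -27 /380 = -0.07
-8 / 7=-1.14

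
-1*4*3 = -12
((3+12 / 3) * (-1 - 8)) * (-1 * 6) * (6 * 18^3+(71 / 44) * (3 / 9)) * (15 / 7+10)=3533546475 / 22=160615748.86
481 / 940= 0.51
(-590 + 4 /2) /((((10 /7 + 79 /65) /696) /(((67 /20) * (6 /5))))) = -1247592528 /2005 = -622240.66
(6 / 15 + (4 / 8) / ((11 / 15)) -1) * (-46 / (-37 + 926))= -0.00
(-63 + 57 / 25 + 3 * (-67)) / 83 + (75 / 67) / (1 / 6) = 495369 / 139025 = 3.56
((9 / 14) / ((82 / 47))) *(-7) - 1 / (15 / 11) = -8149 / 2460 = -3.31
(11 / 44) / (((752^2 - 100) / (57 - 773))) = -179 / 565404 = -0.00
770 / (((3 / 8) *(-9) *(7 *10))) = -88 / 27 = -3.26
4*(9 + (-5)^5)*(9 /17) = -112176 /17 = -6598.59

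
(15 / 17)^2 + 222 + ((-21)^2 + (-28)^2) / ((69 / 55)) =23913802 / 19941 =1199.23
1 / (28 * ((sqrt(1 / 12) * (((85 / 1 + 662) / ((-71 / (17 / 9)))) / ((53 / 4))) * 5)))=-3763 * sqrt(3) / 395080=-0.02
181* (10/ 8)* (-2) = -905/ 2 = -452.50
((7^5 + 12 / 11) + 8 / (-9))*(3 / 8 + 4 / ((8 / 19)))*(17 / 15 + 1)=525796508 / 1485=354071.72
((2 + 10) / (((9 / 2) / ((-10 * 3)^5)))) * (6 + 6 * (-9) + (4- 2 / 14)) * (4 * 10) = 800928000000 / 7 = 114418285714.29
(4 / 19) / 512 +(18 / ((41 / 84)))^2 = 5559903889 / 4088192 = 1359.99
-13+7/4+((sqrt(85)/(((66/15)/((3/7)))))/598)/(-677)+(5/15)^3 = -1211/108 - 15 * sqrt(85)/62346284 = -11.21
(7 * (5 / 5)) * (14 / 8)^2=343 / 16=21.44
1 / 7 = 0.14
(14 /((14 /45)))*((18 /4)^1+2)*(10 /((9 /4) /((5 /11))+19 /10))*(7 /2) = 204750 /137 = 1494.53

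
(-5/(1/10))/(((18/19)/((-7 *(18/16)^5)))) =21815325/32768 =665.75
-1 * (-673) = 673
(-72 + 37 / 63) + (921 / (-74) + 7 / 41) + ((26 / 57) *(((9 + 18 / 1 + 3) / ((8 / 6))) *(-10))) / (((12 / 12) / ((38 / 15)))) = -65693195 / 191142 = -343.69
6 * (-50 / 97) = -300 / 97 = -3.09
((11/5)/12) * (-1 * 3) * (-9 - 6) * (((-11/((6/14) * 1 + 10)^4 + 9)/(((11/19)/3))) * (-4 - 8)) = -131101129854/28398241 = -4616.52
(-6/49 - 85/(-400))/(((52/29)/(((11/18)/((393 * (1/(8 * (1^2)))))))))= 112607/180245520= 0.00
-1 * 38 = -38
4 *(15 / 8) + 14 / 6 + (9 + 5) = 143 / 6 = 23.83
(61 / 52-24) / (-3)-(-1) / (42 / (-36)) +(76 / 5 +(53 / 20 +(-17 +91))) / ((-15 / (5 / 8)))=127753 / 43680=2.92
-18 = -18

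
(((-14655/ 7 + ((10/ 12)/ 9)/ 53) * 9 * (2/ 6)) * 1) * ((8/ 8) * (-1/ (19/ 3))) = 41942575/ 42294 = 991.69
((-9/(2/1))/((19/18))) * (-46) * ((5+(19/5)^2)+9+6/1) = 3208086/475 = 6753.87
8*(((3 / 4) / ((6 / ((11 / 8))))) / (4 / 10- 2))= -55 / 64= -0.86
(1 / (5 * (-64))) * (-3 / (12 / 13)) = 0.01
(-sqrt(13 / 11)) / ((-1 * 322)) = sqrt(143) / 3542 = 0.00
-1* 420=-420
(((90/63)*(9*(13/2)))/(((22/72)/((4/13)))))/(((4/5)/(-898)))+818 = -7210814/77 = -93646.94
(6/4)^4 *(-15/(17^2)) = -1215/4624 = -0.26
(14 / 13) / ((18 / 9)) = 7 / 13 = 0.54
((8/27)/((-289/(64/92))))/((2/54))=-128/6647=-0.02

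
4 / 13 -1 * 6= -74 / 13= -5.69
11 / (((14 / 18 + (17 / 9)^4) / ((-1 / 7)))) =-72171 / 620368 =-0.12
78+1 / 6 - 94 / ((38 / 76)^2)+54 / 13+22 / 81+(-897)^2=1693888637 / 2106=804315.59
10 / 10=1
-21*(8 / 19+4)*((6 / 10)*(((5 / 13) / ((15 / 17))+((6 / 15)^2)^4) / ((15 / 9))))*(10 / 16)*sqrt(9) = -26396267121 / 964843750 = -27.36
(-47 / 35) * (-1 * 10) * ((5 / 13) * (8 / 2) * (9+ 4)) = 1880 / 7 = 268.57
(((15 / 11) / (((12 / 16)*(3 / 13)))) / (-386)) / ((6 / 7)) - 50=-955805 / 19107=-50.02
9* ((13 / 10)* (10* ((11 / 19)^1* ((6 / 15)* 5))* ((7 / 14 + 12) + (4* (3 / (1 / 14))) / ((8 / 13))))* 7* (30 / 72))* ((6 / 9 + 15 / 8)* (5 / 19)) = 75454.10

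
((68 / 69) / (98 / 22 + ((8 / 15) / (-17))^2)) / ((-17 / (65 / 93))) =-20663500 / 2272280377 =-0.01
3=3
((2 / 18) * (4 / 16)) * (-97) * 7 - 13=-31.86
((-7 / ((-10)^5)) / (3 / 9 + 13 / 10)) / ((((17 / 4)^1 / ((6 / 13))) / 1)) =9 / 1933750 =0.00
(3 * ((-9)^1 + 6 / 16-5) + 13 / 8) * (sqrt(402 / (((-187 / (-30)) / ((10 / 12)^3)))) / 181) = -3925 * sqrt(75174) / 812328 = -1.32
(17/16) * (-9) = -153/16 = -9.56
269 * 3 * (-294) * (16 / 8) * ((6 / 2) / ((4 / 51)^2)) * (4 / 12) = -308554029 / 4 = -77138507.25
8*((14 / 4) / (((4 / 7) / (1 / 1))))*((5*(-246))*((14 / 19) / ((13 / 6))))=-20496.68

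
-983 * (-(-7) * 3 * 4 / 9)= -27524 / 3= -9174.67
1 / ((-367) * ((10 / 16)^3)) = -512 / 45875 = -0.01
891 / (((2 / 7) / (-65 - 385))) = -1403325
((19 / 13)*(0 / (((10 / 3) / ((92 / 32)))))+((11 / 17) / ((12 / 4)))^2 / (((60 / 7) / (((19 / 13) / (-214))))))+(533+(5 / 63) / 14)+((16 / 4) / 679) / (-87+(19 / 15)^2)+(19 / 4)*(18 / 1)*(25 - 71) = -398837362019004487 / 117305298404280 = -3399.99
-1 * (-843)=843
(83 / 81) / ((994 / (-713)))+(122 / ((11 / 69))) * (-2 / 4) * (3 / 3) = -339534395 / 885654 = -383.37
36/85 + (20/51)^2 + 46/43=921074/559215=1.65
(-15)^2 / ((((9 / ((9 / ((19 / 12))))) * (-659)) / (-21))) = 56700 / 12521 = 4.53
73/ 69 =1.06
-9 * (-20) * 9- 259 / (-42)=9757 / 6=1626.17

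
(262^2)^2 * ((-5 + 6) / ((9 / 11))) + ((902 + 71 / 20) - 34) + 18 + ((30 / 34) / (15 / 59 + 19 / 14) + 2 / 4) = 23456050615163083 / 4072860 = 5759110456.82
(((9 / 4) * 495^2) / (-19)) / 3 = -735075 / 76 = -9672.04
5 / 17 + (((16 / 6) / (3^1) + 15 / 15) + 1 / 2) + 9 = 3575 / 306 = 11.68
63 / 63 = 1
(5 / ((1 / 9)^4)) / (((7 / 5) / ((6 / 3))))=328050 / 7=46864.29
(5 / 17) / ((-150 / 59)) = -59 / 510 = -0.12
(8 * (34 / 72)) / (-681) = -34 / 6129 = -0.01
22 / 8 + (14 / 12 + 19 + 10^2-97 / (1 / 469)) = -544441 / 12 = -45370.08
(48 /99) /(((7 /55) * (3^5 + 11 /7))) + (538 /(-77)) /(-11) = 176933 /271887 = 0.65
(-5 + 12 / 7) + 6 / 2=-2 / 7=-0.29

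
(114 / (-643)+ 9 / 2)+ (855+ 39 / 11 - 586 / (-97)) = 1192284457 / 1372162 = 868.91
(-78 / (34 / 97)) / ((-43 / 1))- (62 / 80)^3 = 220334779 / 46784000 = 4.71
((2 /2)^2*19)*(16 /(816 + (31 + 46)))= 16 /47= 0.34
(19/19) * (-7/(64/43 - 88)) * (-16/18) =-301/4185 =-0.07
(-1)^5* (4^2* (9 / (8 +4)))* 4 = -48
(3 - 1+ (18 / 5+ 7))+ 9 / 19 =1242 / 95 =13.07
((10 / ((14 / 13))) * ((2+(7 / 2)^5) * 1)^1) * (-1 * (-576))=19739070 / 7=2819867.14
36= 36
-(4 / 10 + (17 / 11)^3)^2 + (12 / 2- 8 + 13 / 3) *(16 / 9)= -15054986483 / 1195803675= -12.59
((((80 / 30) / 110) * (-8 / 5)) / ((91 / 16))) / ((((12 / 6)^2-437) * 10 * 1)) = 256 / 162537375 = 0.00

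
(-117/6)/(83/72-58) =1404/4093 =0.34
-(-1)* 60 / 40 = 3 / 2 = 1.50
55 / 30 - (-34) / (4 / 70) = 3581 / 6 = 596.83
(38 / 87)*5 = 190 / 87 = 2.18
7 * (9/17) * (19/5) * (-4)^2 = 19152/85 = 225.32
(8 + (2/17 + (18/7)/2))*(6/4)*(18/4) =30213/476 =63.47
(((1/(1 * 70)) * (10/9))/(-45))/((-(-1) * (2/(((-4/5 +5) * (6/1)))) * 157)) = -1/35325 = -0.00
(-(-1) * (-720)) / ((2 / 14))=-5040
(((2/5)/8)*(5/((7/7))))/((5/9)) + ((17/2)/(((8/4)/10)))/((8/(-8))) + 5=-741/20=-37.05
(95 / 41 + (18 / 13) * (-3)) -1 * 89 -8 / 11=-536840 / 5863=-91.56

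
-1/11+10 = 109/11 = 9.91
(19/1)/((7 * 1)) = 19/7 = 2.71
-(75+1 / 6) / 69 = -451 / 414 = -1.09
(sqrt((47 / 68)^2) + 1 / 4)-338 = -5730 / 17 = -337.06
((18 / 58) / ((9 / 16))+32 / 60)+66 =29182 / 435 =67.09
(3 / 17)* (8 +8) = 48 / 17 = 2.82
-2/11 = -0.18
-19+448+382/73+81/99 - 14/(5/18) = 1544374/4015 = 384.65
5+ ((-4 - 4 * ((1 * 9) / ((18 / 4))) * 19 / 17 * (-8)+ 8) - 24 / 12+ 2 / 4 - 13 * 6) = 1.03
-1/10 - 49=-491/10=-49.10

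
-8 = -8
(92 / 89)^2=8464 / 7921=1.07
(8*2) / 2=8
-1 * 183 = -183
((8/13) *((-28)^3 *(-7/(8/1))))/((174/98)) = 7529536/1131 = 6657.41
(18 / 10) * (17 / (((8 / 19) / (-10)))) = -2907 / 4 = -726.75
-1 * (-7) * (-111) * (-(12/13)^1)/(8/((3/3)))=89.65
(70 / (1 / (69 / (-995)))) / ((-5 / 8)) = 7728 / 995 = 7.77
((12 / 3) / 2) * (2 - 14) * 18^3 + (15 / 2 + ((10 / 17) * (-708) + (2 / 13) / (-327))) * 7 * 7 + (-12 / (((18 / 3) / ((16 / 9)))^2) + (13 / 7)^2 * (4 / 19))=-1743998762602933 / 10899453474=-160007.91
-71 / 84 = -0.85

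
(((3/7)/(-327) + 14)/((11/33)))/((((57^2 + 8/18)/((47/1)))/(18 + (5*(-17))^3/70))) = -1661377608297/312395090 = -5318.19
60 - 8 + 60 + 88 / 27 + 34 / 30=116.39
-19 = -19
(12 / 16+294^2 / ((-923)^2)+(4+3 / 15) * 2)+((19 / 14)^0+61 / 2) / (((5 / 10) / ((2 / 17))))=4826600439 / 289655860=16.66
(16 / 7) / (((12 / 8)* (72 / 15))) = 20 / 63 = 0.32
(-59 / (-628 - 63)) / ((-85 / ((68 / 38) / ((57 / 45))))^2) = 2124 / 90051811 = 0.00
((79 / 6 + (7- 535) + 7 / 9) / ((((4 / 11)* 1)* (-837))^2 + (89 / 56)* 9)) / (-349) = 31349164 / 1971940986045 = 0.00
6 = 6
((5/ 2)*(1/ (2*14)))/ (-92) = -5/ 5152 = -0.00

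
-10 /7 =-1.43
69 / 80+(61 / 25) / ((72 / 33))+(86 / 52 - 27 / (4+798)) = 3.60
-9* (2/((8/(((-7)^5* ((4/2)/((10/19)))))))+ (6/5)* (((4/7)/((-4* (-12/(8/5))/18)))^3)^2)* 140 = 5283169246480581/262609375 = 20117976.54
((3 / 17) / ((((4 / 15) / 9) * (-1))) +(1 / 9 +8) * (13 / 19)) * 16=-6.50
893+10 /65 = 11611 /13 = 893.15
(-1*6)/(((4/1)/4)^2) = -6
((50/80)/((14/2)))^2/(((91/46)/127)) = 73025/142688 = 0.51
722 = 722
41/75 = 0.55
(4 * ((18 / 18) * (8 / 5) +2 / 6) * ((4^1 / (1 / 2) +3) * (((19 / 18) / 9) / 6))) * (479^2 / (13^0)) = 1390641901 / 3645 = 381520.41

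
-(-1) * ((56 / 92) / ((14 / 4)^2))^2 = 0.00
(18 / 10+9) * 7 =378 / 5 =75.60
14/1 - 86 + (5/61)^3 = -16342507/226981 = -72.00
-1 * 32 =-32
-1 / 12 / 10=-1 / 120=-0.01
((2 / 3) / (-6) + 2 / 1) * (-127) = -2159 / 9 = -239.89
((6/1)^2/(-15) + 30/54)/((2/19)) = -1577/90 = -17.52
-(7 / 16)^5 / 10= -16807 / 10485760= -0.00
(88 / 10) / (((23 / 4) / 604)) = 106304 / 115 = 924.38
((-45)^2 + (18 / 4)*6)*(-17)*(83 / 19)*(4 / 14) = -304776 / 7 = -43539.43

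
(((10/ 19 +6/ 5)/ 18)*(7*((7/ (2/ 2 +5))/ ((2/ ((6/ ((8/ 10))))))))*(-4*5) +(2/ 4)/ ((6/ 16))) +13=-7594/ 171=-44.41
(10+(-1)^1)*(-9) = -81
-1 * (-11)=11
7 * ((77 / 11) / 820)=49 / 820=0.06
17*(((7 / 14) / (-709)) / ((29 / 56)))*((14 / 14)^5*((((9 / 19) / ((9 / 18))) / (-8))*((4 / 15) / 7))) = 204 / 1953295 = 0.00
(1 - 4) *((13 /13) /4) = -3 /4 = -0.75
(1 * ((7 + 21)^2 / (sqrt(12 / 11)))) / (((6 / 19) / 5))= 18620 * sqrt(33) / 9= 11884.86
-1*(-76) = 76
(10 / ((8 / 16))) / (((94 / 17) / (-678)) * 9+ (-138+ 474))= 7684 / 129063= 0.06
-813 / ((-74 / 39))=31707 / 74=428.47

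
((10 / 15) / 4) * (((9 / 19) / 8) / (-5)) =-3 / 1520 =-0.00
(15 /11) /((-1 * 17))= -15 /187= -0.08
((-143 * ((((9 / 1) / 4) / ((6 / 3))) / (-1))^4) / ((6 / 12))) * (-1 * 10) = 4691115 / 1024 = 4581.17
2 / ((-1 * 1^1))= -2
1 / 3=0.33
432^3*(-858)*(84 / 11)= -528232513536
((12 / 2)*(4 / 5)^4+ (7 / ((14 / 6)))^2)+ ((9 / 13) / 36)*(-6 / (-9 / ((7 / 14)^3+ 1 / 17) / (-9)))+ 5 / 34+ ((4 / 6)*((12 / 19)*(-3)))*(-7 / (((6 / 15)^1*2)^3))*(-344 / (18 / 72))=-997328611001 / 41990000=-23751.57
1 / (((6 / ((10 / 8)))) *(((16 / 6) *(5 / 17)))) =17 / 64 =0.27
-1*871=-871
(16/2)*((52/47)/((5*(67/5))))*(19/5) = 7904/15745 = 0.50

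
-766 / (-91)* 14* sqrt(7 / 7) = 1532 / 13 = 117.85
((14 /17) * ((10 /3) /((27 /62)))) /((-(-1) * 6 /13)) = 56420 /4131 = 13.66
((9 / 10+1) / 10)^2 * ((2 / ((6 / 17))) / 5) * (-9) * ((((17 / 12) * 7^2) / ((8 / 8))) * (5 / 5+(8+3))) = -15336363 / 50000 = -306.73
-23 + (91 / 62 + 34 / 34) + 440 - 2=25883 / 62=417.47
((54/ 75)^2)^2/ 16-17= -6634064/ 390625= -16.98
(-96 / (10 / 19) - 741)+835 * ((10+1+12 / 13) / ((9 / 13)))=605572 / 45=13457.16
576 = 576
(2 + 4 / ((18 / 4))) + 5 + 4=107 / 9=11.89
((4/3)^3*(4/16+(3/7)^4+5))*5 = 1353200/21609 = 62.62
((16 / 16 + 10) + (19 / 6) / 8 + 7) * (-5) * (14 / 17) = -30905 / 408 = -75.75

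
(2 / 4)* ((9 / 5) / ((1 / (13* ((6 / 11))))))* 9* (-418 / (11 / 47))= -5641974 / 55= -102581.35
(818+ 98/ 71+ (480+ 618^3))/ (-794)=-8379076764/ 28187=-297267.42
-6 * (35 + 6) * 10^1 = -2460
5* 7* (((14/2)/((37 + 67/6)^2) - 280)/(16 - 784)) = 204624245/16036032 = 12.76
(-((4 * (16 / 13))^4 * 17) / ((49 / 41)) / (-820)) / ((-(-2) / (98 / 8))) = 8912896 / 142805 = 62.41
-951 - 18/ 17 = -16185/ 17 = -952.06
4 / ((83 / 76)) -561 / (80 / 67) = -466.17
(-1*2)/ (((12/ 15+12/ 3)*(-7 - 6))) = 5/ 156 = 0.03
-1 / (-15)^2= -1 / 225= -0.00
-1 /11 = -0.09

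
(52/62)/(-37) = -0.02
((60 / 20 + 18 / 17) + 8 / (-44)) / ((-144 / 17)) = -725 / 1584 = -0.46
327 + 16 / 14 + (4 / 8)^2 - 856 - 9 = -15025 / 28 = -536.61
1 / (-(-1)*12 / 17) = 17 / 12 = 1.42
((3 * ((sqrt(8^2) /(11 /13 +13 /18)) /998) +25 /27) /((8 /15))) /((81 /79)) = 1838385695 /1068031656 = 1.72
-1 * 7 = -7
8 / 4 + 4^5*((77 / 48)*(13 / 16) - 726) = -2226262 / 3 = -742087.33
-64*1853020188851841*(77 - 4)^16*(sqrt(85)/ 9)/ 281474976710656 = -133907037965006382289172948180378897220364089*sqrt(85)/ 4398046511104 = -280706874414768850316184100000000.00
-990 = -990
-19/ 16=-1.19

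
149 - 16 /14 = 1035 /7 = 147.86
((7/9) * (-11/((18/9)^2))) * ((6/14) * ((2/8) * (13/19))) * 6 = -143/152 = -0.94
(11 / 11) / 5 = 0.20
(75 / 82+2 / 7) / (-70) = -0.02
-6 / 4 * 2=-3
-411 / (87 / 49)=-231.48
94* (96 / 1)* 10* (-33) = -2977920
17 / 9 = 1.89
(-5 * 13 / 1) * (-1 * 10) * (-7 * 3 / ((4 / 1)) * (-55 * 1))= 375375 / 2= 187687.50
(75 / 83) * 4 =300 / 83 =3.61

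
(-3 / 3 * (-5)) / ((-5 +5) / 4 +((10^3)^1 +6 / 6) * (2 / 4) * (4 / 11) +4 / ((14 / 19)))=35 / 1312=0.03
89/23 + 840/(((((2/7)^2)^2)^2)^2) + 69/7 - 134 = 561802691120475017/1318912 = 425959192971.54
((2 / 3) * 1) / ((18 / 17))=17 / 27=0.63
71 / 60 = 1.18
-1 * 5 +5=0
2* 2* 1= 4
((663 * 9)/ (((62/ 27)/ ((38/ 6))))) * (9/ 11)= 9183213/ 682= 13465.12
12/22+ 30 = 30.55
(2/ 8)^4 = 1/ 256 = 0.00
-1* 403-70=-473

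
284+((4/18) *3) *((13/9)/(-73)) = 559738/1971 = 283.99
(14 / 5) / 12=7 / 30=0.23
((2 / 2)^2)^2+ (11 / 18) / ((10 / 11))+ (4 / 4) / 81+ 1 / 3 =3269 / 1620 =2.02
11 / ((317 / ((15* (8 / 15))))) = 88 / 317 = 0.28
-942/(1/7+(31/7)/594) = -3916836/625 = -6266.94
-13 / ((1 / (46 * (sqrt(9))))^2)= -247572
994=994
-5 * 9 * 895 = -40275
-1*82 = -82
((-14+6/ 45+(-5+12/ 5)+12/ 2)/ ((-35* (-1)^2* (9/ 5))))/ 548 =157/ 517860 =0.00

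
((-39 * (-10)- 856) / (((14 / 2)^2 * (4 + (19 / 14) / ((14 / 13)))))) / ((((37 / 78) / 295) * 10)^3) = -22708882543464 / 52223243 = -434842.44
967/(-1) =-967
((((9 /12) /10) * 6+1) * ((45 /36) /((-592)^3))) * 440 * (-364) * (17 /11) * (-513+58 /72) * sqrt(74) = -4136144285 * sqrt(74) /3734544384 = -9.53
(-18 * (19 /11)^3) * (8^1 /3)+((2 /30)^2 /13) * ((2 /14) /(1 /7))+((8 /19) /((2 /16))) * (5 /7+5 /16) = -126288441277 /517792275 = -243.90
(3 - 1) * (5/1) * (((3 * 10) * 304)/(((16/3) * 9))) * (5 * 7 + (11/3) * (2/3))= 640300/9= 71144.44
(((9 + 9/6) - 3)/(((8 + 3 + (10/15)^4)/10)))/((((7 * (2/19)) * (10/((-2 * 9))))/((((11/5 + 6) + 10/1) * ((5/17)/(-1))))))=2700945/30838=87.58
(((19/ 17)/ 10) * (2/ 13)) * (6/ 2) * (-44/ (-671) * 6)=1368/ 67405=0.02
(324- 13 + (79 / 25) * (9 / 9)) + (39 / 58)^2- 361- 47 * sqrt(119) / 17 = -3901219 / 84100- 47 * sqrt(119) / 17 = -76.55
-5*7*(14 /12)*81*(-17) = 112455 /2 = 56227.50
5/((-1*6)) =-5/6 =-0.83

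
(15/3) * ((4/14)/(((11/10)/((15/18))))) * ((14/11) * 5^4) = 312500/363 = 860.88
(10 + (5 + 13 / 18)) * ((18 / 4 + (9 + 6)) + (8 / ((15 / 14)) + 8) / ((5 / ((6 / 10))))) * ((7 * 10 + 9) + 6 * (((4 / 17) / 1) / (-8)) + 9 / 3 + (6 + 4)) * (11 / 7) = 3706328461 / 76500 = 48448.74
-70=-70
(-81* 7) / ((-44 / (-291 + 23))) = -37989 / 11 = -3453.55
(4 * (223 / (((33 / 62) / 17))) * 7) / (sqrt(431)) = 6581176 * sqrt(431) / 14223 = 9606.18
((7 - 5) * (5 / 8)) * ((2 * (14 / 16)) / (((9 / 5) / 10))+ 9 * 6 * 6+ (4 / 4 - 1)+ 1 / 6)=15025 / 36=417.36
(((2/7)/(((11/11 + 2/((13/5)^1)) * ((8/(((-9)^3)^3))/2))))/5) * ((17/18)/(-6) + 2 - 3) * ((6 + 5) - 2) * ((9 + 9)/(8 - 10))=-377734976775/1288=-293272497.50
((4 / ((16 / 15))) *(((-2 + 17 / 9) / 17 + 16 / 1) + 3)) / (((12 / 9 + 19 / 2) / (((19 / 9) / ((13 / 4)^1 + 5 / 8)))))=220856 / 61659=3.58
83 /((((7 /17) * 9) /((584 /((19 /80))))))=55072.61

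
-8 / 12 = -2 / 3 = -0.67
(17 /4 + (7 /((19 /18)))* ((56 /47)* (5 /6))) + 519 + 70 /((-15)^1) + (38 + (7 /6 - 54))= 1822915 /3572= 510.33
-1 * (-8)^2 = -64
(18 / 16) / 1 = 9 / 8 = 1.12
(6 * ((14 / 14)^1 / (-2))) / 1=-3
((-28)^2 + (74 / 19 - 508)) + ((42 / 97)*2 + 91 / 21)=1576285 / 5529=285.09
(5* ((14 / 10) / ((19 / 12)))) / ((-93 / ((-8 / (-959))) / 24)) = -768 / 80693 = -0.01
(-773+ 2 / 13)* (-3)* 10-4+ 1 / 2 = 23181.88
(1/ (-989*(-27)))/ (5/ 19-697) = -19/ 353494314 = -0.00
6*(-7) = -42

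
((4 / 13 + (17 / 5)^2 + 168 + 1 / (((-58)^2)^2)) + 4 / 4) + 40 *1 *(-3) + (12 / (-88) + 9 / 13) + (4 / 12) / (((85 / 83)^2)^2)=1203301856505005801 / 19494029412330000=61.73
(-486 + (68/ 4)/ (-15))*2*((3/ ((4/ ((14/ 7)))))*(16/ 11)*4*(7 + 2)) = -4208832/ 55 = -76524.22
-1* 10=-10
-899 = -899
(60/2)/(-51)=-10/17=-0.59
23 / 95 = 0.24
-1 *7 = -7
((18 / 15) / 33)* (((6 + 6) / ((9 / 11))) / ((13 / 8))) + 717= 139879 / 195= 717.33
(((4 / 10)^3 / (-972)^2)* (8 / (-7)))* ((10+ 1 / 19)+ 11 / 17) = -512 / 618100875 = -0.00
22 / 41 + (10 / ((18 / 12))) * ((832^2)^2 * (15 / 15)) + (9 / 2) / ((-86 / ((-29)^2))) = 67582710292543405 / 21156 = 3194493774463.20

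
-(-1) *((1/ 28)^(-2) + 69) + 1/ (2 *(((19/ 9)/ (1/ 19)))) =615875/ 722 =853.01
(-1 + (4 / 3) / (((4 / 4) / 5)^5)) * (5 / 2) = 62485 / 6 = 10414.17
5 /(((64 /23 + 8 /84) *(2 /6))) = 1449 /278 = 5.21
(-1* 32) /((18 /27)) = -48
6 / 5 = 1.20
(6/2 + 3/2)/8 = 9/16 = 0.56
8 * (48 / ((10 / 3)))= 576 / 5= 115.20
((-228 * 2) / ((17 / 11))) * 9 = -45144 / 17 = -2655.53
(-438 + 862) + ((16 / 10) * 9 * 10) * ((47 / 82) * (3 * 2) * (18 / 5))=452392 / 205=2206.79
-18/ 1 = -18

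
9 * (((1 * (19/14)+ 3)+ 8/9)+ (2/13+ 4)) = 15397/182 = 84.60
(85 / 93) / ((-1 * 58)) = -85 / 5394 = -0.02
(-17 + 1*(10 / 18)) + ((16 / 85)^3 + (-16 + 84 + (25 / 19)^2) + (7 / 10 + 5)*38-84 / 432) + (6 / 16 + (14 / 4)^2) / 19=4315634199557 / 15962337000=270.36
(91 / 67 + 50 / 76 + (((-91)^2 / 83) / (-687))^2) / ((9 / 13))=219231993712667 / 74502452221074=2.94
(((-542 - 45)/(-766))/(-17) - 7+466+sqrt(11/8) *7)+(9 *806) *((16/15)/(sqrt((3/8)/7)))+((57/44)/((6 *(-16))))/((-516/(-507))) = 7 *sqrt(22)/4+723662857147/1576807936+25792 *sqrt(42)/5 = 33897.40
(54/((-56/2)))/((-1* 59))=27/826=0.03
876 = 876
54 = 54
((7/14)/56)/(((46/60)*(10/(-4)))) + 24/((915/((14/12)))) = 15287/589260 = 0.03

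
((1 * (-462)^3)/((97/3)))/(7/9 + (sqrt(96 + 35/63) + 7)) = 186375031920/283337-7987501368 * sqrt(869)/283337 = -173245.89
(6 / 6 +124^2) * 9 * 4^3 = 8857152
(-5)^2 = 25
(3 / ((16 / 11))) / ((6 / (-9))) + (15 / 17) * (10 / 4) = -483 / 544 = -0.89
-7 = -7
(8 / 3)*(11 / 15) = 88 / 45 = 1.96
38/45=0.84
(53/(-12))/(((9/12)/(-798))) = 14098/3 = 4699.33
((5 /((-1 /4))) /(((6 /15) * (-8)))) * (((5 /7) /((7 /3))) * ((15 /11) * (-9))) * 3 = -151875 /2156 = -70.44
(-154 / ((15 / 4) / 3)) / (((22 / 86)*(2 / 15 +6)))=-1806 / 23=-78.52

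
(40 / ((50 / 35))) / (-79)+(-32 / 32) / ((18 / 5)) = -899 / 1422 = -0.63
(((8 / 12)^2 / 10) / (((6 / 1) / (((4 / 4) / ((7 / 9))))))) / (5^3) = 1 / 13125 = 0.00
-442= -442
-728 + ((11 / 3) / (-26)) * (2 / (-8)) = -227125 / 312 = -727.96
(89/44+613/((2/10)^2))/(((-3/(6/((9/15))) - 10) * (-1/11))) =3371945/206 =16368.67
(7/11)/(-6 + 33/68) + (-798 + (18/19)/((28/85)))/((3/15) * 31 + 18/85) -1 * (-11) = -13529846269/119600250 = -113.13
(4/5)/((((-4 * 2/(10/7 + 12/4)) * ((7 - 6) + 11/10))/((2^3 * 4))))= -992/147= -6.75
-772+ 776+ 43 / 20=123 / 20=6.15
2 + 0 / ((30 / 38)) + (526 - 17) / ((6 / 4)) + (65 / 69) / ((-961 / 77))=22628467 / 66309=341.26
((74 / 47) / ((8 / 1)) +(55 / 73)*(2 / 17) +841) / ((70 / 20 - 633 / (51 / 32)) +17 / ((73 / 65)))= -39255725 / 17663258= -2.22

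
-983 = -983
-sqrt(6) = -2.45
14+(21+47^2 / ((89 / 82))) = 184253 / 89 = 2070.26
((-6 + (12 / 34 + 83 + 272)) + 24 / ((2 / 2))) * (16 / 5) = 101552 / 85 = 1194.73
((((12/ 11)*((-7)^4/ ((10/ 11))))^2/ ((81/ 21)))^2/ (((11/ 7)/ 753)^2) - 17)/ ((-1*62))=-80431881104253657514391/ 4688750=-17154226841749647.03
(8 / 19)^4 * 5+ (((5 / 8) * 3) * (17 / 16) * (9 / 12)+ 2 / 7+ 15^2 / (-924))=8700816169 / 5137775104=1.69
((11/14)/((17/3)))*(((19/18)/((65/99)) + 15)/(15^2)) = 1397/136500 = 0.01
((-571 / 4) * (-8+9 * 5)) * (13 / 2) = -274651 / 8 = -34331.38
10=10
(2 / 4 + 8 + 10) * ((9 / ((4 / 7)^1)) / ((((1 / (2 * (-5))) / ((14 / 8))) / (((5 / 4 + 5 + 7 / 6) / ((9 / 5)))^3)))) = -798817998125 / 2239488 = -356696.71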